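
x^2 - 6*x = x*(x - 6)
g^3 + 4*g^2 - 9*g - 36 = (g - 3)*(g + 3)*(g + 4)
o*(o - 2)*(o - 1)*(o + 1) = o^4 - 2*o^3 - o^2 + 2*o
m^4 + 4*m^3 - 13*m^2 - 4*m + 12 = (m - 2)*(m - 1)*(m + 1)*(m + 6)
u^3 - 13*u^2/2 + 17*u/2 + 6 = (u - 4)*(u - 3)*(u + 1/2)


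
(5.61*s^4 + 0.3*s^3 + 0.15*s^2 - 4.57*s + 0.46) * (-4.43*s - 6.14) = -24.8523*s^5 - 35.7744*s^4 - 2.5065*s^3 + 19.3241*s^2 + 26.022*s - 2.8244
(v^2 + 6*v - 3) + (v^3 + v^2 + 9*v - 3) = v^3 + 2*v^2 + 15*v - 6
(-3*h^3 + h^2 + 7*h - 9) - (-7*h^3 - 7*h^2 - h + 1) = 4*h^3 + 8*h^2 + 8*h - 10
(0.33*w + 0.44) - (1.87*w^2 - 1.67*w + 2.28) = -1.87*w^2 + 2.0*w - 1.84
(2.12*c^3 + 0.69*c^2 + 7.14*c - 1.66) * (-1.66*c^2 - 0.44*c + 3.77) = -3.5192*c^5 - 2.0782*c^4 - 4.1636*c^3 + 2.2153*c^2 + 27.6482*c - 6.2582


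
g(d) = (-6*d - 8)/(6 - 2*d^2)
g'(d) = 4*d*(-6*d - 8)/(6 - 2*d^2)^2 - 6/(6 - 2*d^2)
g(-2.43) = -1.13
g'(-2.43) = -0.86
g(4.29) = 1.10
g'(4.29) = -0.42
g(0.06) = -1.40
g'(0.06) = -1.06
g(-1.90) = -2.79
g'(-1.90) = -12.44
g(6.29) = 0.63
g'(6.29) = -0.13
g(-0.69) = -0.76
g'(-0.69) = -0.77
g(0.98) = -3.40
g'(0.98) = -4.74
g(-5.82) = -0.44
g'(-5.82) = -0.07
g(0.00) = -1.33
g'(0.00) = -1.00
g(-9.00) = -0.29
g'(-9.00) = -0.03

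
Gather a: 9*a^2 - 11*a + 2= 9*a^2 - 11*a + 2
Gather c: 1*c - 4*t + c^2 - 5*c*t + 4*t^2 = c^2 + c*(1 - 5*t) + 4*t^2 - 4*t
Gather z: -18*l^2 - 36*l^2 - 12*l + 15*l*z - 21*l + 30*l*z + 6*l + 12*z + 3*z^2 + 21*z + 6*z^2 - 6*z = -54*l^2 - 27*l + 9*z^2 + z*(45*l + 27)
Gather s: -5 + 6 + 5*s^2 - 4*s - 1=5*s^2 - 4*s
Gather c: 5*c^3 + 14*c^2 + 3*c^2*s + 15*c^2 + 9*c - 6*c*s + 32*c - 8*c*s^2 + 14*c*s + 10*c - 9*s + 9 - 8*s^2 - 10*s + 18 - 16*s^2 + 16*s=5*c^3 + c^2*(3*s + 29) + c*(-8*s^2 + 8*s + 51) - 24*s^2 - 3*s + 27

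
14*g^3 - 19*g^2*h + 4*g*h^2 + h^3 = (-2*g + h)*(-g + h)*(7*g + h)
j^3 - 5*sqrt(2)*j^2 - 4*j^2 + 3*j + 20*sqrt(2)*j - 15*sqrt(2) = (j - 3)*(j - 1)*(j - 5*sqrt(2))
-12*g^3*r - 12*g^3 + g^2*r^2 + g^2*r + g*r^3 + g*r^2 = (-3*g + r)*(4*g + r)*(g*r + g)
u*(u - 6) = u^2 - 6*u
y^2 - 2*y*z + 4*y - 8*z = (y + 4)*(y - 2*z)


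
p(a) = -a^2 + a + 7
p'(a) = 1 - 2*a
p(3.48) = -1.63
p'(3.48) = -5.96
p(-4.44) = -17.15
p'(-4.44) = 9.88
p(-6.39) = -40.22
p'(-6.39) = 13.78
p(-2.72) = -3.12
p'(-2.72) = 6.44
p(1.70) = 5.81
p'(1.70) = -2.40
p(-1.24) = 4.22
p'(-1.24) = 3.48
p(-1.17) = 4.46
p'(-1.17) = 3.34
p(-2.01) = 0.95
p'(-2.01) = 5.02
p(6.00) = -23.00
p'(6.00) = -11.00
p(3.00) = 1.00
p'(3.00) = -5.00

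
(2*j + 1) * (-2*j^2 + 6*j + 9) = -4*j^3 + 10*j^2 + 24*j + 9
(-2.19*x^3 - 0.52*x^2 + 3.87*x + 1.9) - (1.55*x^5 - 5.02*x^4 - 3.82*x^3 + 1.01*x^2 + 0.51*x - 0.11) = -1.55*x^5 + 5.02*x^4 + 1.63*x^3 - 1.53*x^2 + 3.36*x + 2.01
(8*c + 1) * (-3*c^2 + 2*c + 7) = -24*c^3 + 13*c^2 + 58*c + 7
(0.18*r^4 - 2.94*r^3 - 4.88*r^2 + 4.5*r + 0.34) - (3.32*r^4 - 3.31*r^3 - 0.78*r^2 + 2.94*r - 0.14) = -3.14*r^4 + 0.37*r^3 - 4.1*r^2 + 1.56*r + 0.48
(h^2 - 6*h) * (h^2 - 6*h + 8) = h^4 - 12*h^3 + 44*h^2 - 48*h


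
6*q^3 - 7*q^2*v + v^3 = (-2*q + v)*(-q + v)*(3*q + v)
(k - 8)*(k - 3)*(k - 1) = k^3 - 12*k^2 + 35*k - 24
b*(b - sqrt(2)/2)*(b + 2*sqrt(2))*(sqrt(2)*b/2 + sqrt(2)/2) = sqrt(2)*b^4/2 + sqrt(2)*b^3/2 + 3*b^3/2 - sqrt(2)*b^2 + 3*b^2/2 - sqrt(2)*b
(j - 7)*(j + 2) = j^2 - 5*j - 14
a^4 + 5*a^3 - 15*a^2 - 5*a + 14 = (a - 2)*(a - 1)*(a + 1)*(a + 7)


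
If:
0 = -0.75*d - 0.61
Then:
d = -0.81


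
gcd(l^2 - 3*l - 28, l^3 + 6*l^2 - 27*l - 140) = l + 4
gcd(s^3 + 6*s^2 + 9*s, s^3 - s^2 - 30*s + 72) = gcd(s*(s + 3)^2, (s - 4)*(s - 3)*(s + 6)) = 1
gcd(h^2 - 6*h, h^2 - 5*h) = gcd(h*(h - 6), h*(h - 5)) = h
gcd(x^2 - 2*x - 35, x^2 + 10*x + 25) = x + 5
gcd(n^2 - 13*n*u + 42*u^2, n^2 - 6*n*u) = -n + 6*u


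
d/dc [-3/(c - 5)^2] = 6/(c - 5)^3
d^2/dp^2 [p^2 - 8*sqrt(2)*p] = 2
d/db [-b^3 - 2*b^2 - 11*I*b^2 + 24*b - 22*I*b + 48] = -3*b^2 - 4*b - 22*I*b + 24 - 22*I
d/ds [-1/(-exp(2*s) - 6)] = -2*exp(2*s)/(exp(2*s) + 6)^2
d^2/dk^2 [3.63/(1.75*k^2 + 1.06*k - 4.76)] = (-22.23375*k^2 - 13.4673*k + 3.63*(3.5*k + 1.06)*(7.0*k + 2.12) + 60.4758)/(1.75*k^2 + 1.06*k - 4.76)^3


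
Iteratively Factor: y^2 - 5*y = (y - 5)*(y)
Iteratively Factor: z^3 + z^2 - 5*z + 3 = (z + 3)*(z^2 - 2*z + 1) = (z - 1)*(z + 3)*(z - 1)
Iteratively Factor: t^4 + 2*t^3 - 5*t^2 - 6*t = (t + 1)*(t^3 + t^2 - 6*t) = t*(t + 1)*(t^2 + t - 6) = t*(t - 2)*(t + 1)*(t + 3)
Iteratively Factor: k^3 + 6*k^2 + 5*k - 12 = (k - 1)*(k^2 + 7*k + 12) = (k - 1)*(k + 3)*(k + 4)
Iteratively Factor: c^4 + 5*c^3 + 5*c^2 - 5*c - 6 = (c + 1)*(c^3 + 4*c^2 + c - 6) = (c - 1)*(c + 1)*(c^2 + 5*c + 6) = (c - 1)*(c + 1)*(c + 2)*(c + 3)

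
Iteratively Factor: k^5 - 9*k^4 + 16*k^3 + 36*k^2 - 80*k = (k - 2)*(k^4 - 7*k^3 + 2*k^2 + 40*k) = (k - 4)*(k - 2)*(k^3 - 3*k^2 - 10*k) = (k - 4)*(k - 2)*(k + 2)*(k^2 - 5*k) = k*(k - 4)*(k - 2)*(k + 2)*(k - 5)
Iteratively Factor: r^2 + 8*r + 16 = (r + 4)*(r + 4)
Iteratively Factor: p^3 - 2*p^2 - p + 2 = (p + 1)*(p^2 - 3*p + 2) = (p - 1)*(p + 1)*(p - 2)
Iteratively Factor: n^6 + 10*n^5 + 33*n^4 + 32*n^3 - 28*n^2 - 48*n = (n + 2)*(n^5 + 8*n^4 + 17*n^3 - 2*n^2 - 24*n) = (n - 1)*(n + 2)*(n^4 + 9*n^3 + 26*n^2 + 24*n) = (n - 1)*(n + 2)^2*(n^3 + 7*n^2 + 12*n) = (n - 1)*(n + 2)^2*(n + 4)*(n^2 + 3*n) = (n - 1)*(n + 2)^2*(n + 3)*(n + 4)*(n)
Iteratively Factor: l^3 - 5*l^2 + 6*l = (l)*(l^2 - 5*l + 6) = l*(l - 3)*(l - 2)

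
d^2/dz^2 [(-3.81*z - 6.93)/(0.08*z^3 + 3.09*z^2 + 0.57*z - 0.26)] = (-0.146304*z^5 - 6.183216*z^4 - 99.8185860000001*z^3 - 399.857022*z^2 - 92.465442*z - 16.767522)/(0.000512*z^9 + 0.059328*z^8 + 2.302488*z^7 + 30.344061*z^6 + 16.019595*z^5 - 4.506831*z^4 - 2.546211*z^3 + 0.37323*z^2 + 0.115596*z - 0.017576)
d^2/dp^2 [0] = 0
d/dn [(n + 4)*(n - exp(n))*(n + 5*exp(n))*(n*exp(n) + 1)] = (1 - exp(n))*(n + 4)*(n + 5*exp(n))*(n*exp(n) + 1) + (n + 1)*(n + 4)*(n - exp(n))*(n + 5*exp(n))*exp(n) + (n + 4)*(n - exp(n))*(n*exp(n) + 1)*(5*exp(n) + 1) + (n - exp(n))*(n + 5*exp(n))*(n*exp(n) + 1)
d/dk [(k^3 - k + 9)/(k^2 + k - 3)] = (-(2*k + 1)*(k^3 - k + 9) + (3*k^2 - 1)*(k^2 + k - 3))/(k^2 + k - 3)^2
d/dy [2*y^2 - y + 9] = 4*y - 1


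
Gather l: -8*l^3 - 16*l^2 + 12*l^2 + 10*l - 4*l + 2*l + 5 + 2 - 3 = -8*l^3 - 4*l^2 + 8*l + 4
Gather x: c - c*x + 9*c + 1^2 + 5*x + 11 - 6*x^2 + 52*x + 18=10*c - 6*x^2 + x*(57 - c) + 30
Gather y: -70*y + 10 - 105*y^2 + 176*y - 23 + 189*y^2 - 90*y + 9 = 84*y^2 + 16*y - 4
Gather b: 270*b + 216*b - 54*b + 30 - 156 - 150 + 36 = 432*b - 240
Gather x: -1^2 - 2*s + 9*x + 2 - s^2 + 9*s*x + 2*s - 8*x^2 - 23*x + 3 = -s^2 - 8*x^2 + x*(9*s - 14) + 4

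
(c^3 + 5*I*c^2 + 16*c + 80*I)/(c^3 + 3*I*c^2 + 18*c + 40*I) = (c + 4*I)/(c + 2*I)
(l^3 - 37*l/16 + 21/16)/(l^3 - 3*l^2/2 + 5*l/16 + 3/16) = (4*l + 7)/(4*l + 1)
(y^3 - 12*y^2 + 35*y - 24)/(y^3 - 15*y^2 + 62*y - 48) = (y - 3)/(y - 6)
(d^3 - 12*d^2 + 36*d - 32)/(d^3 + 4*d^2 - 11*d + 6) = (d^3 - 12*d^2 + 36*d - 32)/(d^3 + 4*d^2 - 11*d + 6)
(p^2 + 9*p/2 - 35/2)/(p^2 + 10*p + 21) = (p - 5/2)/(p + 3)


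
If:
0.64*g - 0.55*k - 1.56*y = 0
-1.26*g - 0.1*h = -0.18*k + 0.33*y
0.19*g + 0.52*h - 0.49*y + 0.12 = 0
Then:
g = 0.0227581498313828 - 0.921863685578919*y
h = 1.27914250049999*y - 0.239084708592236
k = 0.0264822107128818 - 3.90907774321911*y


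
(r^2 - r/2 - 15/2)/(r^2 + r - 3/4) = 2*(2*r^2 - r - 15)/(4*r^2 + 4*r - 3)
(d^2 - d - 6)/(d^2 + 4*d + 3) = (d^2 - d - 6)/(d^2 + 4*d + 3)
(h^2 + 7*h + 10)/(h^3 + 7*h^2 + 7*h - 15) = (h + 2)/(h^2 + 2*h - 3)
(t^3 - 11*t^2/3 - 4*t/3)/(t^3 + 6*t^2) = (3*t^2 - 11*t - 4)/(3*t*(t + 6))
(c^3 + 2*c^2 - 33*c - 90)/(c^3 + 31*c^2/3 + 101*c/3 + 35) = 3*(c - 6)/(3*c + 7)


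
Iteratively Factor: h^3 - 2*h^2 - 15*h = (h)*(h^2 - 2*h - 15) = h*(h - 5)*(h + 3)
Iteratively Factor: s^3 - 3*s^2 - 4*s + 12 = (s + 2)*(s^2 - 5*s + 6) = (s - 2)*(s + 2)*(s - 3)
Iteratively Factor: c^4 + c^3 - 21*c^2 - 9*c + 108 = (c + 4)*(c^3 - 3*c^2 - 9*c + 27) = (c + 3)*(c + 4)*(c^2 - 6*c + 9) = (c - 3)*(c + 3)*(c + 4)*(c - 3)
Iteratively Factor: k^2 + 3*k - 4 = (k + 4)*(k - 1)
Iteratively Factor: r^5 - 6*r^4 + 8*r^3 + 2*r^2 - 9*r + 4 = (r - 1)*(r^4 - 5*r^3 + 3*r^2 + 5*r - 4) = (r - 1)^2*(r^3 - 4*r^2 - r + 4) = (r - 4)*(r - 1)^2*(r^2 - 1) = (r - 4)*(r - 1)^3*(r + 1)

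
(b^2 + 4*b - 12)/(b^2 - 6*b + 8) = (b + 6)/(b - 4)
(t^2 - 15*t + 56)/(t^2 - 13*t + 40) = (t - 7)/(t - 5)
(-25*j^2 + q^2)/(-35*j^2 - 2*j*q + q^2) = (-5*j + q)/(-7*j + q)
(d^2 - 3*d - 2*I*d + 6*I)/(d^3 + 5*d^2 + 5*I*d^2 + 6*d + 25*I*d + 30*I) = (d^2 - d*(3 + 2*I) + 6*I)/(d^3 + 5*d^2*(1 + I) + d*(6 + 25*I) + 30*I)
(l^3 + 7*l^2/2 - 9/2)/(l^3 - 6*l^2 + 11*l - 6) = (2*l^2 + 9*l + 9)/(2*(l^2 - 5*l + 6))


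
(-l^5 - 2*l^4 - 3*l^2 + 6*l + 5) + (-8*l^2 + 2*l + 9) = -l^5 - 2*l^4 - 11*l^2 + 8*l + 14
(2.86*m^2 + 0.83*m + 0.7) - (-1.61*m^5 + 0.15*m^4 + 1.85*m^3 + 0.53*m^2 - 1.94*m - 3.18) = 1.61*m^5 - 0.15*m^4 - 1.85*m^3 + 2.33*m^2 + 2.77*m + 3.88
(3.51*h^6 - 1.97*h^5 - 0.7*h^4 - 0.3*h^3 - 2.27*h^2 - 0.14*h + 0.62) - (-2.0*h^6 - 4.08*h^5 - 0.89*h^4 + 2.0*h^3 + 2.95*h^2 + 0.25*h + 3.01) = 5.51*h^6 + 2.11*h^5 + 0.19*h^4 - 2.3*h^3 - 5.22*h^2 - 0.39*h - 2.39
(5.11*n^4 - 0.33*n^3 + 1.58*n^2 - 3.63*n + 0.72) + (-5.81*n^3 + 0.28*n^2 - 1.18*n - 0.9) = 5.11*n^4 - 6.14*n^3 + 1.86*n^2 - 4.81*n - 0.18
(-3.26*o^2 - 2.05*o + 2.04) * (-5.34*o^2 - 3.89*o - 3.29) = 17.4084*o^4 + 23.6284*o^3 + 7.8063*o^2 - 1.1911*o - 6.7116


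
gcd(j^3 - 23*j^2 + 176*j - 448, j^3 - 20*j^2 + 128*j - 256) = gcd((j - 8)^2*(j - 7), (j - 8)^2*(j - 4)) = j^2 - 16*j + 64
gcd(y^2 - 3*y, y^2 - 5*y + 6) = y - 3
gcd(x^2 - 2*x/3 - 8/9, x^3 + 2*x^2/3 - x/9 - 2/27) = x + 2/3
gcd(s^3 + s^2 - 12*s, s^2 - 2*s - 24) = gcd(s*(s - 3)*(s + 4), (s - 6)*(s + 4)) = s + 4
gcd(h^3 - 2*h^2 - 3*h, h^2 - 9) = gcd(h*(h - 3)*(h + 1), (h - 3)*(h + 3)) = h - 3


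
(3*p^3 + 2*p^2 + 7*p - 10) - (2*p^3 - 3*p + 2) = p^3 + 2*p^2 + 10*p - 12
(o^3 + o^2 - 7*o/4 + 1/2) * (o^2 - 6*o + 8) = o^5 - 5*o^4 + o^3/4 + 19*o^2 - 17*o + 4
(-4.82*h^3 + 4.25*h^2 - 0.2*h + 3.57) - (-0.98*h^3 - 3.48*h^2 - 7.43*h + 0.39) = -3.84*h^3 + 7.73*h^2 + 7.23*h + 3.18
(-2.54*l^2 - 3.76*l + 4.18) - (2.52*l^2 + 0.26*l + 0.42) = -5.06*l^2 - 4.02*l + 3.76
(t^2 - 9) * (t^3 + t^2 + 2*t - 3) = t^5 + t^4 - 7*t^3 - 12*t^2 - 18*t + 27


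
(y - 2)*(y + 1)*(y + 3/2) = y^3 + y^2/2 - 7*y/2 - 3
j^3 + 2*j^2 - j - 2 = (j - 1)*(j + 1)*(j + 2)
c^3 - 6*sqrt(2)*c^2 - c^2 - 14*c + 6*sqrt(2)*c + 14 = (c - 1)*(c - 7*sqrt(2))*(c + sqrt(2))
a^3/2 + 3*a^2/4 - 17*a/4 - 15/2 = (a/2 + 1)*(a - 3)*(a + 5/2)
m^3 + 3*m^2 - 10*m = m*(m - 2)*(m + 5)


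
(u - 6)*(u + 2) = u^2 - 4*u - 12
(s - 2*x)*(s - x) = s^2 - 3*s*x + 2*x^2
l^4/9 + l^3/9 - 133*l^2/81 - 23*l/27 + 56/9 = (l/3 + 1)^2*(l - 8/3)*(l - 7/3)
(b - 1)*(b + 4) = b^2 + 3*b - 4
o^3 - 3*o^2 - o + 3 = (o - 3)*(o - 1)*(o + 1)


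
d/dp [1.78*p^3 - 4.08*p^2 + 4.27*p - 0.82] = 5.34*p^2 - 8.16*p + 4.27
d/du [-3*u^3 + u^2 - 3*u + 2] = -9*u^2 + 2*u - 3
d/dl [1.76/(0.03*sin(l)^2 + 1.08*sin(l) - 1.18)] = -(0.1056*sin(l) + 1.9008)*cos(l)/(0.03*sin(l)^2 + 1.08*sin(l) - 1.18)^2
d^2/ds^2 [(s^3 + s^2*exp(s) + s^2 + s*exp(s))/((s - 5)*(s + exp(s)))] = 60/(s^3 - 15*s^2 + 75*s - 125)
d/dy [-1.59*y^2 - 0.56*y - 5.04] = -3.18*y - 0.56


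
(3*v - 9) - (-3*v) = 6*v - 9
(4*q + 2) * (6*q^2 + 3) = 24*q^3 + 12*q^2 + 12*q + 6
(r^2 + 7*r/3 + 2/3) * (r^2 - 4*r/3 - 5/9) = r^4 + r^3 - 3*r^2 - 59*r/27 - 10/27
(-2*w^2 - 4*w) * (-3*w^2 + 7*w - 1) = 6*w^4 - 2*w^3 - 26*w^2 + 4*w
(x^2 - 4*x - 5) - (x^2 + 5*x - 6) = 1 - 9*x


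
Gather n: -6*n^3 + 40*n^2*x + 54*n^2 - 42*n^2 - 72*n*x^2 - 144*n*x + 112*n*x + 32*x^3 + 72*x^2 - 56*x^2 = -6*n^3 + n^2*(40*x + 12) + n*(-72*x^2 - 32*x) + 32*x^3 + 16*x^2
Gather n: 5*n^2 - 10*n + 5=5*n^2 - 10*n + 5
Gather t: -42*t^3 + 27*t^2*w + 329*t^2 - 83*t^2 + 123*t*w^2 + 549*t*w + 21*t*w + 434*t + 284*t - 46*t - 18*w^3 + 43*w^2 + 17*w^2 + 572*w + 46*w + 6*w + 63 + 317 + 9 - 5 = -42*t^3 + t^2*(27*w + 246) + t*(123*w^2 + 570*w + 672) - 18*w^3 + 60*w^2 + 624*w + 384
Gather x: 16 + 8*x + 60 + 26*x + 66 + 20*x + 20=54*x + 162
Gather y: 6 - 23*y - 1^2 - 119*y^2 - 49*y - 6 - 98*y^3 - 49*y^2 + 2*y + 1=-98*y^3 - 168*y^2 - 70*y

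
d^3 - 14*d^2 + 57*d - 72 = (d - 8)*(d - 3)^2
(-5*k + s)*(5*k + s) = -25*k^2 + s^2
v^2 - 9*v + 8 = (v - 8)*(v - 1)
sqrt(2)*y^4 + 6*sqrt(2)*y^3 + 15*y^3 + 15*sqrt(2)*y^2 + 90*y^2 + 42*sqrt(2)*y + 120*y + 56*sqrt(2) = (y + 2)*(y + 4)*(y + 7*sqrt(2))*(sqrt(2)*y + 1)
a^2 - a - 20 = (a - 5)*(a + 4)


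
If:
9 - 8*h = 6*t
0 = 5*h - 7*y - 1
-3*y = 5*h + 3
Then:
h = -9/25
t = 99/50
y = -2/5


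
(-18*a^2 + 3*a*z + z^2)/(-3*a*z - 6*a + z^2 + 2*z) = (6*a + z)/(z + 2)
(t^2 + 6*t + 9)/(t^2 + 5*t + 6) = (t + 3)/(t + 2)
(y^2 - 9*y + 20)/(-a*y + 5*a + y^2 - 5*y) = (y - 4)/(-a + y)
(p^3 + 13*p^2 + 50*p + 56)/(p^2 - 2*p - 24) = (p^2 + 9*p + 14)/(p - 6)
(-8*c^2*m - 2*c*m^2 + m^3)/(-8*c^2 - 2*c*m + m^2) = m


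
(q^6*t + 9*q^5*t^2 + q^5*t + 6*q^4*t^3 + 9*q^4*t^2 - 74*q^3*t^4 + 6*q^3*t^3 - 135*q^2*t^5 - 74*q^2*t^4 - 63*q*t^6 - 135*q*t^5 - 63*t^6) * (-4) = -4*q^6*t - 36*q^5*t^2 - 4*q^5*t - 24*q^4*t^3 - 36*q^4*t^2 + 296*q^3*t^4 - 24*q^3*t^3 + 540*q^2*t^5 + 296*q^2*t^4 + 252*q*t^6 + 540*q*t^5 + 252*t^6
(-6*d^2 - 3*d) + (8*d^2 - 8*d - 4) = 2*d^2 - 11*d - 4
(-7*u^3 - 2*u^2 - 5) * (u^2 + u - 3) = -7*u^5 - 9*u^4 + 19*u^3 + u^2 - 5*u + 15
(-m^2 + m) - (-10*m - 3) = -m^2 + 11*m + 3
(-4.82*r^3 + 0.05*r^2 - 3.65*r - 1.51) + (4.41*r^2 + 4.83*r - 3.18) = -4.82*r^3 + 4.46*r^2 + 1.18*r - 4.69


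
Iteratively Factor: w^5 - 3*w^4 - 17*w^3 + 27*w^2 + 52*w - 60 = (w - 1)*(w^4 - 2*w^3 - 19*w^2 + 8*w + 60) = (w - 1)*(w + 2)*(w^3 - 4*w^2 - 11*w + 30) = (w - 2)*(w - 1)*(w + 2)*(w^2 - 2*w - 15) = (w - 2)*(w - 1)*(w + 2)*(w + 3)*(w - 5)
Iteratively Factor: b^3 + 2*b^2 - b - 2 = (b - 1)*(b^2 + 3*b + 2) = (b - 1)*(b + 2)*(b + 1)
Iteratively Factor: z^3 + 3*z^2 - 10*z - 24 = (z + 2)*(z^2 + z - 12) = (z - 3)*(z + 2)*(z + 4)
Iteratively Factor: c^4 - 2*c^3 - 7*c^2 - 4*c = (c)*(c^3 - 2*c^2 - 7*c - 4) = c*(c + 1)*(c^2 - 3*c - 4) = c*(c - 4)*(c + 1)*(c + 1)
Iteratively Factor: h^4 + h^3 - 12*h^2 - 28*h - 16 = (h + 2)*(h^3 - h^2 - 10*h - 8) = (h + 2)^2*(h^2 - 3*h - 4) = (h + 1)*(h + 2)^2*(h - 4)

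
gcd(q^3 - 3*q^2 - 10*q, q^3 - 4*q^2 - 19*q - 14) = q + 2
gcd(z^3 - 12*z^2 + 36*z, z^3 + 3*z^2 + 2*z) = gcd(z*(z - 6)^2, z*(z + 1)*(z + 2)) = z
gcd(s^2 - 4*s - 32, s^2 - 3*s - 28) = s + 4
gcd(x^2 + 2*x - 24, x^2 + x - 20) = x - 4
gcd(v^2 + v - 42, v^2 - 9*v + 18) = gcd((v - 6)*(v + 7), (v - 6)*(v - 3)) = v - 6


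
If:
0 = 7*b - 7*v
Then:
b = v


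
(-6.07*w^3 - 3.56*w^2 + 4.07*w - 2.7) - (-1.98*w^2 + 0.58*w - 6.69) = -6.07*w^3 - 1.58*w^2 + 3.49*w + 3.99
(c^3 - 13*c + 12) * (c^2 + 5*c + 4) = c^5 + 5*c^4 - 9*c^3 - 53*c^2 + 8*c + 48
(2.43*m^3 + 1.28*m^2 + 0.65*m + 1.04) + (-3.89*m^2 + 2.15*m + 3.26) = 2.43*m^3 - 2.61*m^2 + 2.8*m + 4.3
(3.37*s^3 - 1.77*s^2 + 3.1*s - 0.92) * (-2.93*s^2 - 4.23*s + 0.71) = -9.8741*s^5 - 9.069*s^4 + 0.796800000000001*s^3 - 11.6741*s^2 + 6.0926*s - 0.6532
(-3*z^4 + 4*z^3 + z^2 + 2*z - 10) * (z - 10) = -3*z^5 + 34*z^4 - 39*z^3 - 8*z^2 - 30*z + 100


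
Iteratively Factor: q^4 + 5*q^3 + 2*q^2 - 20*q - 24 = (q + 2)*(q^3 + 3*q^2 - 4*q - 12) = (q + 2)*(q + 3)*(q^2 - 4) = (q + 2)^2*(q + 3)*(q - 2)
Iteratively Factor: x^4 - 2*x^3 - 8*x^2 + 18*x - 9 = (x + 3)*(x^3 - 5*x^2 + 7*x - 3) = (x - 1)*(x + 3)*(x^2 - 4*x + 3) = (x - 3)*(x - 1)*(x + 3)*(x - 1)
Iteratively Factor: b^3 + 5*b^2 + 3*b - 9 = (b - 1)*(b^2 + 6*b + 9) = (b - 1)*(b + 3)*(b + 3)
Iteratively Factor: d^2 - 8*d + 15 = (d - 5)*(d - 3)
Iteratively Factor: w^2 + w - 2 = (w + 2)*(w - 1)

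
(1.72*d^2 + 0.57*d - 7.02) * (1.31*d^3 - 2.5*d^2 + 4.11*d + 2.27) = 2.2532*d^5 - 3.5533*d^4 - 3.552*d^3 + 23.7971*d^2 - 27.5583*d - 15.9354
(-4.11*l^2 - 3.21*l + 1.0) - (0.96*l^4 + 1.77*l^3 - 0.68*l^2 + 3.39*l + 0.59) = -0.96*l^4 - 1.77*l^3 - 3.43*l^2 - 6.6*l + 0.41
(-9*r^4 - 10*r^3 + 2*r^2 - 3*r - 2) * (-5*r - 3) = 45*r^5 + 77*r^4 + 20*r^3 + 9*r^2 + 19*r + 6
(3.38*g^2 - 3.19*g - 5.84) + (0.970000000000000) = 3.38*g^2 - 3.19*g - 4.87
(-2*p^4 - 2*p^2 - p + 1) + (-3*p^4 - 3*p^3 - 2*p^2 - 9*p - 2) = -5*p^4 - 3*p^3 - 4*p^2 - 10*p - 1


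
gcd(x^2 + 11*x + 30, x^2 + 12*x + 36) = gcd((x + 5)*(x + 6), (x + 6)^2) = x + 6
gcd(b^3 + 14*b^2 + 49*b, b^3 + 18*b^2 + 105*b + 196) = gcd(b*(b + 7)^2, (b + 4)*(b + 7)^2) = b^2 + 14*b + 49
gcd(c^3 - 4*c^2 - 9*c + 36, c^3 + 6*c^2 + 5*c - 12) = c + 3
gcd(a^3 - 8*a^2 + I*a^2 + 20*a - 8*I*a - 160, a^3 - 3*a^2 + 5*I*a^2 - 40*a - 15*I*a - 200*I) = a^2 + a*(-8 + 5*I) - 40*I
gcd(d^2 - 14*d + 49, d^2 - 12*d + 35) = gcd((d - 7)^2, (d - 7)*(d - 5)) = d - 7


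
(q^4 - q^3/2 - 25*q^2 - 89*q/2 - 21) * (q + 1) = q^5 + q^4/2 - 51*q^3/2 - 139*q^2/2 - 131*q/2 - 21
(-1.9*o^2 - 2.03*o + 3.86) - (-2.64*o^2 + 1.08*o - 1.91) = 0.74*o^2 - 3.11*o + 5.77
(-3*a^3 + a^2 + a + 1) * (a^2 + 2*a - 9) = -3*a^5 - 5*a^4 + 30*a^3 - 6*a^2 - 7*a - 9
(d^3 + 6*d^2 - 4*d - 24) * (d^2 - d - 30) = d^5 + 5*d^4 - 40*d^3 - 200*d^2 + 144*d + 720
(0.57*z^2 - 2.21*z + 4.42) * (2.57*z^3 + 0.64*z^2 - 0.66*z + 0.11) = 1.4649*z^5 - 5.3149*z^4 + 9.5688*z^3 + 4.3501*z^2 - 3.1603*z + 0.4862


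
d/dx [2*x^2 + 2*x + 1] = 4*x + 2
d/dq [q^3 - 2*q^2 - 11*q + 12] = 3*q^2 - 4*q - 11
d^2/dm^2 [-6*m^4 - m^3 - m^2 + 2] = -72*m^2 - 6*m - 2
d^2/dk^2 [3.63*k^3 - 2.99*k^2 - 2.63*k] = 21.78*k - 5.98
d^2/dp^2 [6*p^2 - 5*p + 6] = 12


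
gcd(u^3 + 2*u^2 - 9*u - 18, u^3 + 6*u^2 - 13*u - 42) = u^2 - u - 6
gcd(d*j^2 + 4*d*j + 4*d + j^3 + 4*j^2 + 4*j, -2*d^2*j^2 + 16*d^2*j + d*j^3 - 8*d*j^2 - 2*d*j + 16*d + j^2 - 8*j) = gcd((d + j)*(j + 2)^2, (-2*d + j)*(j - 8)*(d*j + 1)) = 1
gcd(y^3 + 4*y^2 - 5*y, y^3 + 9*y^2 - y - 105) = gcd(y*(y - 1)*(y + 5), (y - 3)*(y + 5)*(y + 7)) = y + 5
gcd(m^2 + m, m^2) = m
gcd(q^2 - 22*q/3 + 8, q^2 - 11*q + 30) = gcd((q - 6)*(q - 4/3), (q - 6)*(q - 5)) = q - 6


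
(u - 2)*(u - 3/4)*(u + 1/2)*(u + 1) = u^4 - 5*u^3/4 - 17*u^2/8 + 7*u/8 + 3/4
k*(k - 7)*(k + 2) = k^3 - 5*k^2 - 14*k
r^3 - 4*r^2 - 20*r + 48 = (r - 6)*(r - 2)*(r + 4)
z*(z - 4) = z^2 - 4*z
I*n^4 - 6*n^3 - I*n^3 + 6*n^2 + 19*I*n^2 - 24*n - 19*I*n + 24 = (n - 3*I)*(n + I)*(n + 8*I)*(I*n - I)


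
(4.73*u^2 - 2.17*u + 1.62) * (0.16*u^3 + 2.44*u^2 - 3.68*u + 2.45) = 0.7568*u^5 + 11.194*u^4 - 22.442*u^3 + 23.5269*u^2 - 11.2781*u + 3.969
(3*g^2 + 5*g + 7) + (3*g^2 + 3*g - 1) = 6*g^2 + 8*g + 6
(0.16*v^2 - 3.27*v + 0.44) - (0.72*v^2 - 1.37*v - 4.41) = -0.56*v^2 - 1.9*v + 4.85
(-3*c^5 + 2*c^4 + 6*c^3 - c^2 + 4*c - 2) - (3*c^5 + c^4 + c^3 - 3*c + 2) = -6*c^5 + c^4 + 5*c^3 - c^2 + 7*c - 4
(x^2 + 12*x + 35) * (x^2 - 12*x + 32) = x^4 - 77*x^2 - 36*x + 1120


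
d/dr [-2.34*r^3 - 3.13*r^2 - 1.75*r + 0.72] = -7.02*r^2 - 6.26*r - 1.75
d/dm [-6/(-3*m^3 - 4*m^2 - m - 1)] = 6*(-9*m^2 - 8*m - 1)/(3*m^3 + 4*m^2 + m + 1)^2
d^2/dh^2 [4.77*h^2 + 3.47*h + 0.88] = 9.54000000000000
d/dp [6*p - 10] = 6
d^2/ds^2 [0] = 0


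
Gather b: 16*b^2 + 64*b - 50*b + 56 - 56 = 16*b^2 + 14*b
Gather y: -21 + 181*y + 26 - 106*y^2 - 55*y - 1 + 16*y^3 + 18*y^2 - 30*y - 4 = 16*y^3 - 88*y^2 + 96*y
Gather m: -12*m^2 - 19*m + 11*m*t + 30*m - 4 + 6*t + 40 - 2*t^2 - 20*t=-12*m^2 + m*(11*t + 11) - 2*t^2 - 14*t + 36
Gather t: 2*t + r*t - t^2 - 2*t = r*t - t^2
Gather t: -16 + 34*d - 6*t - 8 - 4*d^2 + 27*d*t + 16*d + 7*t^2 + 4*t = -4*d^2 + 50*d + 7*t^2 + t*(27*d - 2) - 24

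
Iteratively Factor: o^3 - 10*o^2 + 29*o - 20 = (o - 1)*(o^2 - 9*o + 20) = (o - 5)*(o - 1)*(o - 4)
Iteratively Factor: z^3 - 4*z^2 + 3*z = (z - 3)*(z^2 - z) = z*(z - 3)*(z - 1)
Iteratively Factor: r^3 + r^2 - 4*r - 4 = (r + 2)*(r^2 - r - 2) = (r + 1)*(r + 2)*(r - 2)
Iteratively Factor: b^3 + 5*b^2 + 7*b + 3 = (b + 1)*(b^2 + 4*b + 3) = (b + 1)*(b + 3)*(b + 1)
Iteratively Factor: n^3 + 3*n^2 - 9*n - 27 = (n - 3)*(n^2 + 6*n + 9) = (n - 3)*(n + 3)*(n + 3)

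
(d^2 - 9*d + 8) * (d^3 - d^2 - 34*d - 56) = d^5 - 10*d^4 - 17*d^3 + 242*d^2 + 232*d - 448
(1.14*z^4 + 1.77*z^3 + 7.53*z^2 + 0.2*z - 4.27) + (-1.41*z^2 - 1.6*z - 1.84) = 1.14*z^4 + 1.77*z^3 + 6.12*z^2 - 1.4*z - 6.11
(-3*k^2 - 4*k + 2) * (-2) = 6*k^2 + 8*k - 4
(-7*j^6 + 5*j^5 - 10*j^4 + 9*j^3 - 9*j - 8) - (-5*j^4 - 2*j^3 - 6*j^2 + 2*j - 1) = -7*j^6 + 5*j^5 - 5*j^4 + 11*j^3 + 6*j^2 - 11*j - 7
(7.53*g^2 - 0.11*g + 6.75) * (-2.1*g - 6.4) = -15.813*g^3 - 47.961*g^2 - 13.471*g - 43.2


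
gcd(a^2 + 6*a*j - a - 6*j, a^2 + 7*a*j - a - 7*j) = a - 1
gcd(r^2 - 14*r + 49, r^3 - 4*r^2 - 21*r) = r - 7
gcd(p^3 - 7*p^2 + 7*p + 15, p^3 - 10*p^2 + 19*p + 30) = p^2 - 4*p - 5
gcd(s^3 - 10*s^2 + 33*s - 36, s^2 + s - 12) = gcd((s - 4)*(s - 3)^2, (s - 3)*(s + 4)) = s - 3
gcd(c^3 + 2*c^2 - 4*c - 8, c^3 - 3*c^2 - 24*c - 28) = c^2 + 4*c + 4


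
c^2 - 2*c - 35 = (c - 7)*(c + 5)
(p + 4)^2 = p^2 + 8*p + 16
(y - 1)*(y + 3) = y^2 + 2*y - 3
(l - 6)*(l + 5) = l^2 - l - 30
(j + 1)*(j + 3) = j^2 + 4*j + 3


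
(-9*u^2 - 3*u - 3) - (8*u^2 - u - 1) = -17*u^2 - 2*u - 2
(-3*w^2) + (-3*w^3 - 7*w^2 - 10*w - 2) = -3*w^3 - 10*w^2 - 10*w - 2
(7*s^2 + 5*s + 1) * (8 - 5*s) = -35*s^3 + 31*s^2 + 35*s + 8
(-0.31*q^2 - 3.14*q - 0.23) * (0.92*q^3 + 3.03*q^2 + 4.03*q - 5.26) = -0.2852*q^5 - 3.8281*q^4 - 10.9751*q^3 - 11.7205*q^2 + 15.5895*q + 1.2098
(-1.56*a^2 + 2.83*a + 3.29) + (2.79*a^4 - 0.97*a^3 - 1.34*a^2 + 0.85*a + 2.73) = 2.79*a^4 - 0.97*a^3 - 2.9*a^2 + 3.68*a + 6.02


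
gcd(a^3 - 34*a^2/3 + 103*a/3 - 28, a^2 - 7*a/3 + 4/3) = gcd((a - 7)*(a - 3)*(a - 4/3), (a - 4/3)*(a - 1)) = a - 4/3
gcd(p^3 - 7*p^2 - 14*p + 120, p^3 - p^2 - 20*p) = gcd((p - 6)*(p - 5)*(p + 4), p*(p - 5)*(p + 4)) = p^2 - p - 20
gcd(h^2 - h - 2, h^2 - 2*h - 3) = h + 1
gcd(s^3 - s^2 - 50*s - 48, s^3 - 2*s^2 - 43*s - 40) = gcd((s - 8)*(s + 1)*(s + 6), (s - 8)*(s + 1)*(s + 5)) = s^2 - 7*s - 8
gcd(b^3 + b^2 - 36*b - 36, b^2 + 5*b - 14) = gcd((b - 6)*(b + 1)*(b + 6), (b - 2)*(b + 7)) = 1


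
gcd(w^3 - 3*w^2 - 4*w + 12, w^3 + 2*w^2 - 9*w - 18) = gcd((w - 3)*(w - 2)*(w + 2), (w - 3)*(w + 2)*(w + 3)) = w^2 - w - 6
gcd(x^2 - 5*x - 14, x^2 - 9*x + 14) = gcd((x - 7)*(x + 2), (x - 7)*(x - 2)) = x - 7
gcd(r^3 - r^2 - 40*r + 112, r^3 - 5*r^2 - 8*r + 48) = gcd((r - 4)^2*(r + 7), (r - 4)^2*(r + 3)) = r^2 - 8*r + 16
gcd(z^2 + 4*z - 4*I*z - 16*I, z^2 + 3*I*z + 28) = z - 4*I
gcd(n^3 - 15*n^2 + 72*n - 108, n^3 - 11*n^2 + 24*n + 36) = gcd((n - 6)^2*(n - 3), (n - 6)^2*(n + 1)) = n^2 - 12*n + 36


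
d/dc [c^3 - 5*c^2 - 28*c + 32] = 3*c^2 - 10*c - 28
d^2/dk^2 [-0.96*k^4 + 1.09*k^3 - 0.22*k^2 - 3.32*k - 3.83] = -11.52*k^2 + 6.54*k - 0.44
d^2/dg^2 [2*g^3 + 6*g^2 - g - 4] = 12*g + 12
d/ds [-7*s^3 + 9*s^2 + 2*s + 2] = -21*s^2 + 18*s + 2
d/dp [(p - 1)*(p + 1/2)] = 2*p - 1/2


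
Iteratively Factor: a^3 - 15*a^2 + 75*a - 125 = (a - 5)*(a^2 - 10*a + 25) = (a - 5)^2*(a - 5)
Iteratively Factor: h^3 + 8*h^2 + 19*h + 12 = (h + 1)*(h^2 + 7*h + 12) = (h + 1)*(h + 4)*(h + 3)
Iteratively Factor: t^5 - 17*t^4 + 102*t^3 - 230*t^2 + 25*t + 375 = (t + 1)*(t^4 - 18*t^3 + 120*t^2 - 350*t + 375) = (t - 5)*(t + 1)*(t^3 - 13*t^2 + 55*t - 75) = (t - 5)^2*(t + 1)*(t^2 - 8*t + 15) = (t - 5)^2*(t - 3)*(t + 1)*(t - 5)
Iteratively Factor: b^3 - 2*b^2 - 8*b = (b - 4)*(b^2 + 2*b) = b*(b - 4)*(b + 2)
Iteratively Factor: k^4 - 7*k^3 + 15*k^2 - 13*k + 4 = (k - 1)*(k^3 - 6*k^2 + 9*k - 4) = (k - 1)^2*(k^2 - 5*k + 4) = (k - 4)*(k - 1)^2*(k - 1)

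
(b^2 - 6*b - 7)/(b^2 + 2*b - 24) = (b^2 - 6*b - 7)/(b^2 + 2*b - 24)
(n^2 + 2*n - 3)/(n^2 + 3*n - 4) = (n + 3)/(n + 4)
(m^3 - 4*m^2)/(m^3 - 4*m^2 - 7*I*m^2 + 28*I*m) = m/(m - 7*I)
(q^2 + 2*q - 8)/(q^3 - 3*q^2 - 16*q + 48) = (q - 2)/(q^2 - 7*q + 12)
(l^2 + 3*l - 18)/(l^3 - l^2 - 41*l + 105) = (l + 6)/(l^2 + 2*l - 35)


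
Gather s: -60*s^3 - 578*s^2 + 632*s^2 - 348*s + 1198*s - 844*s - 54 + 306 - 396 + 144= -60*s^3 + 54*s^2 + 6*s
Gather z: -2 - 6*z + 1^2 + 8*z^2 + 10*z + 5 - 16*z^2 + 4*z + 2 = -8*z^2 + 8*z + 6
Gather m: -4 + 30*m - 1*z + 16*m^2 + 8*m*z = 16*m^2 + m*(8*z + 30) - z - 4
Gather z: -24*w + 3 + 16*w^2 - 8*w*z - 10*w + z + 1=16*w^2 - 34*w + z*(1 - 8*w) + 4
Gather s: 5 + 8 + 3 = 16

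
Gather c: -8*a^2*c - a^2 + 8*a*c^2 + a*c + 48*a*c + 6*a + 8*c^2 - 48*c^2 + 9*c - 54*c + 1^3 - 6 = -a^2 + 6*a + c^2*(8*a - 40) + c*(-8*a^2 + 49*a - 45) - 5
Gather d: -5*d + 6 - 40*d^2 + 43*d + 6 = -40*d^2 + 38*d + 12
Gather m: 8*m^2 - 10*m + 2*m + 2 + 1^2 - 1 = 8*m^2 - 8*m + 2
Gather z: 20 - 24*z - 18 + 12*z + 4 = 6 - 12*z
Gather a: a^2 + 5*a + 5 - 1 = a^2 + 5*a + 4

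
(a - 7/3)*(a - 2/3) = a^2 - 3*a + 14/9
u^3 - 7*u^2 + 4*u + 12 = (u - 6)*(u - 2)*(u + 1)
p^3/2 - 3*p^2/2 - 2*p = p*(p/2 + 1/2)*(p - 4)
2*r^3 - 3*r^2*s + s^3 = (-r + s)^2*(2*r + s)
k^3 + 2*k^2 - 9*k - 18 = (k - 3)*(k + 2)*(k + 3)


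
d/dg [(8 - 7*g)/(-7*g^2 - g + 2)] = (49*g^2 + 7*g - (7*g - 8)*(14*g + 1) - 14)/(7*g^2 + g - 2)^2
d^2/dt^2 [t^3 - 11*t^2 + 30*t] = 6*t - 22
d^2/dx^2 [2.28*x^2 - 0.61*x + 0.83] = 4.56000000000000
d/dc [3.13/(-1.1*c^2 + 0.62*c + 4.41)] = (6.886*c - 1.9406)/(-1.1*c^2 + 0.62*c + 4.41)^2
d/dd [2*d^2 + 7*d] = 4*d + 7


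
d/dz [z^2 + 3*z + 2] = 2*z + 3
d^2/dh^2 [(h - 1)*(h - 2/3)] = 2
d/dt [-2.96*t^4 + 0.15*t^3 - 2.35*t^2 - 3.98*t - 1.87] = -11.84*t^3 + 0.45*t^2 - 4.7*t - 3.98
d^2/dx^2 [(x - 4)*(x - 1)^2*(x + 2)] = 12*x^2 - 24*x - 6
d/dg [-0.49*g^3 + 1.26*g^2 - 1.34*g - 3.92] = -1.47*g^2 + 2.52*g - 1.34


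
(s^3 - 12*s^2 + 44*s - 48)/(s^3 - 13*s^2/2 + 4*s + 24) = 2*(s^2 - 8*s + 12)/(2*s^2 - 5*s - 12)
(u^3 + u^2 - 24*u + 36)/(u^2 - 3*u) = u + 4 - 12/u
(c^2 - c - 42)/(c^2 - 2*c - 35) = (c + 6)/(c + 5)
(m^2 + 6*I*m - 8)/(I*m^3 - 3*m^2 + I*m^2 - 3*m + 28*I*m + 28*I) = (-I*m^2 + 6*m + 8*I)/(m^3 + m^2*(1 + 3*I) + m*(28 + 3*I) + 28)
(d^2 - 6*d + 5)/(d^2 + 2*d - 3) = (d - 5)/(d + 3)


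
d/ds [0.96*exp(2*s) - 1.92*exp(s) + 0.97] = 1.92*(exp(s) - 1)*exp(s)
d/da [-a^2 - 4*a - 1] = -2*a - 4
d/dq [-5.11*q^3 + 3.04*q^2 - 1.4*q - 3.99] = -15.33*q^2 + 6.08*q - 1.4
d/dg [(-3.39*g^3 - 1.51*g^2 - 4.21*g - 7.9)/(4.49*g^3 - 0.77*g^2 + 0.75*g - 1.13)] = (7.105427357601e-15*g^5 + 9.3902*g^4 + 32.7208*g^3 + 113.5309*g^2 - 8.7534*g + 10.6823)/(20.1601*g^6 - 6.9146*g^5 + 7.3279*g^4 - 11.3024*g^3 + 2.3027*g^2 - 1.695*g + 1.2769)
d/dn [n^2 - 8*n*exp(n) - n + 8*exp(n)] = -8*n*exp(n) + 2*n - 1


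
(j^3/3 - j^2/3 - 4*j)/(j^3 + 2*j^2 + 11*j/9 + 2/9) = 3*j*(j^2 - j - 12)/(9*j^3 + 18*j^2 + 11*j + 2)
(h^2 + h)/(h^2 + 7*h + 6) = h/(h + 6)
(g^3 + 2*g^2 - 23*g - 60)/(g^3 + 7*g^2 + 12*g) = (g - 5)/g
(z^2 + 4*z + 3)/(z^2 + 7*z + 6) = (z + 3)/(z + 6)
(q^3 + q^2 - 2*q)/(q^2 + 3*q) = (q^2 + q - 2)/(q + 3)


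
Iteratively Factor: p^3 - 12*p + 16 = (p - 2)*(p^2 + 2*p - 8) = (p - 2)*(p + 4)*(p - 2)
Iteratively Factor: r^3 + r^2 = (r)*(r^2 + r) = r*(r + 1)*(r)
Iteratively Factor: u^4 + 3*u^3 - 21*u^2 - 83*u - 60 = (u + 1)*(u^3 + 2*u^2 - 23*u - 60) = (u + 1)*(u + 4)*(u^2 - 2*u - 15) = (u - 5)*(u + 1)*(u + 4)*(u + 3)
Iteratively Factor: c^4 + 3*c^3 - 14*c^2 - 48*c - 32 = (c + 4)*(c^3 - c^2 - 10*c - 8) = (c + 2)*(c + 4)*(c^2 - 3*c - 4) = (c - 4)*(c + 2)*(c + 4)*(c + 1)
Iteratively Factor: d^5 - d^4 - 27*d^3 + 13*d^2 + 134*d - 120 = (d - 2)*(d^4 + d^3 - 25*d^2 - 37*d + 60) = (d - 2)*(d - 1)*(d^3 + 2*d^2 - 23*d - 60) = (d - 2)*(d - 1)*(d + 4)*(d^2 - 2*d - 15) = (d - 5)*(d - 2)*(d - 1)*(d + 4)*(d + 3)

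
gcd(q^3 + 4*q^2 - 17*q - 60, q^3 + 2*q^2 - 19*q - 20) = q^2 + q - 20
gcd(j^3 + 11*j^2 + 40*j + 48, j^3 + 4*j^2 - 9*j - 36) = j^2 + 7*j + 12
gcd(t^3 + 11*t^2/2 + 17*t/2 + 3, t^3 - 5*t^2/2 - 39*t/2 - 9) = t^2 + 7*t/2 + 3/2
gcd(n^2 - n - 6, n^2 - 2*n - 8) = n + 2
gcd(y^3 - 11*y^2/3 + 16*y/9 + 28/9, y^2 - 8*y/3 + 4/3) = y - 2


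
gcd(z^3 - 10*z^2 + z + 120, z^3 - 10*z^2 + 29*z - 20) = z - 5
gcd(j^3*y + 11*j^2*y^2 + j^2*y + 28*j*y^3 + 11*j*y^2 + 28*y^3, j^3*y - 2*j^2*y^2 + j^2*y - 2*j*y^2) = j*y + y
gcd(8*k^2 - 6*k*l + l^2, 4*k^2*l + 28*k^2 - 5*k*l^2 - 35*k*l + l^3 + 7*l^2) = 4*k - l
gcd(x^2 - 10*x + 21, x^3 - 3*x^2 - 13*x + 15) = 1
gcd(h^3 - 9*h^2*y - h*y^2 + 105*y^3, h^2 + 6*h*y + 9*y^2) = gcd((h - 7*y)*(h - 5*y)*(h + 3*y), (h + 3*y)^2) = h + 3*y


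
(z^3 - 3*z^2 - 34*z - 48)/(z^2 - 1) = (z^3 - 3*z^2 - 34*z - 48)/(z^2 - 1)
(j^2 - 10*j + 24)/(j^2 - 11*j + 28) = (j - 6)/(j - 7)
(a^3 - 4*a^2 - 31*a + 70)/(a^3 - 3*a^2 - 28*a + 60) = (a - 7)/(a - 6)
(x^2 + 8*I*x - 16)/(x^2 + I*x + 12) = (x + 4*I)/(x - 3*I)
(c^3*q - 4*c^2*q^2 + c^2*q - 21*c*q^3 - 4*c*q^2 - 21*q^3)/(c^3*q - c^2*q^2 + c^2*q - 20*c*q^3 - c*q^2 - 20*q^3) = (-c^2 + 4*c*q + 21*q^2)/(-c^2 + c*q + 20*q^2)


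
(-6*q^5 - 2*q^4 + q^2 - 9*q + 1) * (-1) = 6*q^5 + 2*q^4 - q^2 + 9*q - 1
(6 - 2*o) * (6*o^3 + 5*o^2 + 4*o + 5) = -12*o^4 + 26*o^3 + 22*o^2 + 14*o + 30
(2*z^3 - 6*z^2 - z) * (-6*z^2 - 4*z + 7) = -12*z^5 + 28*z^4 + 44*z^3 - 38*z^2 - 7*z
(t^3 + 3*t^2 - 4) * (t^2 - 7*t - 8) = t^5 - 4*t^4 - 29*t^3 - 28*t^2 + 28*t + 32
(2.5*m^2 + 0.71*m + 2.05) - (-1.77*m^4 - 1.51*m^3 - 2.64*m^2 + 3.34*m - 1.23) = 1.77*m^4 + 1.51*m^3 + 5.14*m^2 - 2.63*m + 3.28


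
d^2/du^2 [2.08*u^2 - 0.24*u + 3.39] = 4.16000000000000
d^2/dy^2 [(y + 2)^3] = 6*y + 12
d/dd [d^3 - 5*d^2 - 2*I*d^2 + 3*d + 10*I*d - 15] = 3*d^2 - 10*d - 4*I*d + 3 + 10*I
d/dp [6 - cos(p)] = sin(p)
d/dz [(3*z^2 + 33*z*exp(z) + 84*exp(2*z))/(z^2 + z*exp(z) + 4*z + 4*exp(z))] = 3*(-(z^2 + 11*z*exp(z) + 28*exp(2*z))*(z*exp(z) + 2*z + 5*exp(z) + 4) + (z^2 + z*exp(z) + 4*z + 4*exp(z))*(11*z*exp(z) + 2*z + 56*exp(2*z) + 11*exp(z)))/(z^2 + z*exp(z) + 4*z + 4*exp(z))^2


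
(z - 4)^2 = z^2 - 8*z + 16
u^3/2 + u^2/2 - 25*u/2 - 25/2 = (u/2 + 1/2)*(u - 5)*(u + 5)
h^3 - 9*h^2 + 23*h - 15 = (h - 5)*(h - 3)*(h - 1)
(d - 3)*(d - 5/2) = d^2 - 11*d/2 + 15/2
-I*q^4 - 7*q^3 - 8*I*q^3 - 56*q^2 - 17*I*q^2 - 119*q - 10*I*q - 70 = (q + 2)*(q + 5)*(q - 7*I)*(-I*q - I)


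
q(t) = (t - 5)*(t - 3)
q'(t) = 2*t - 8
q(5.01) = 0.02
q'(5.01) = 2.02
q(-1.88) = 33.57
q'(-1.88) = -11.76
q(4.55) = -0.70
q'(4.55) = 1.10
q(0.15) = 13.82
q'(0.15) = -7.70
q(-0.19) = 16.56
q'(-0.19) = -8.38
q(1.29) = 6.34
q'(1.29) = -5.42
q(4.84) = -0.29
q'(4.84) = 1.68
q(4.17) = -0.97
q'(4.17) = 0.34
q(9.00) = 24.00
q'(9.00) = 10.00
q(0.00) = 15.00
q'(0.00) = -8.00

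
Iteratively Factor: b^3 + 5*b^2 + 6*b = (b)*(b^2 + 5*b + 6) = b*(b + 3)*(b + 2)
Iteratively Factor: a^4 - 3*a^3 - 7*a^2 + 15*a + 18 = (a + 2)*(a^3 - 5*a^2 + 3*a + 9) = (a - 3)*(a + 2)*(a^2 - 2*a - 3) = (a - 3)^2*(a + 2)*(a + 1)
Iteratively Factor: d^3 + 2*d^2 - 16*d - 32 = (d + 2)*(d^2 - 16) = (d + 2)*(d + 4)*(d - 4)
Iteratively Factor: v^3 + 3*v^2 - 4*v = (v - 1)*(v^2 + 4*v) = (v - 1)*(v + 4)*(v)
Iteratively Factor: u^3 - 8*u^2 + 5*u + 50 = (u + 2)*(u^2 - 10*u + 25) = (u - 5)*(u + 2)*(u - 5)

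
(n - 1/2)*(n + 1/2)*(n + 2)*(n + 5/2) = n^4 + 9*n^3/2 + 19*n^2/4 - 9*n/8 - 5/4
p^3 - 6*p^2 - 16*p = p*(p - 8)*(p + 2)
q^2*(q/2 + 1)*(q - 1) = q^4/2 + q^3/2 - q^2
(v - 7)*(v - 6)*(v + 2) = v^3 - 11*v^2 + 16*v + 84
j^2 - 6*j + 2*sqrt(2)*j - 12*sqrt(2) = (j - 6)*(j + 2*sqrt(2))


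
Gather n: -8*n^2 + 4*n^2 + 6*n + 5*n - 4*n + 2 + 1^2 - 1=-4*n^2 + 7*n + 2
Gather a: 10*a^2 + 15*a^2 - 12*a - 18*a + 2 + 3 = 25*a^2 - 30*a + 5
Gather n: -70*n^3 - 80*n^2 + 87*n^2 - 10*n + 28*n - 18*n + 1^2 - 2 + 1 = -70*n^3 + 7*n^2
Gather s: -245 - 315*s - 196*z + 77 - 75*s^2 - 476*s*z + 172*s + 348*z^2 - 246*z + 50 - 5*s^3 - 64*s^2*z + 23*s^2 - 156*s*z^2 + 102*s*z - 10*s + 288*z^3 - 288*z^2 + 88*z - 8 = -5*s^3 + s^2*(-64*z - 52) + s*(-156*z^2 - 374*z - 153) + 288*z^3 + 60*z^2 - 354*z - 126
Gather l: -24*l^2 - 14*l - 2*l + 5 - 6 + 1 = -24*l^2 - 16*l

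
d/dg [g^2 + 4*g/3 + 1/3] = 2*g + 4/3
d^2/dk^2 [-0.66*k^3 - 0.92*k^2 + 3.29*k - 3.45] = -3.96*k - 1.84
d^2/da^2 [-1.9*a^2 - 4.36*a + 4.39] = -3.80000000000000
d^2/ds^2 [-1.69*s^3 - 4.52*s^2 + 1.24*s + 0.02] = -10.14*s - 9.04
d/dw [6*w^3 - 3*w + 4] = 18*w^2 - 3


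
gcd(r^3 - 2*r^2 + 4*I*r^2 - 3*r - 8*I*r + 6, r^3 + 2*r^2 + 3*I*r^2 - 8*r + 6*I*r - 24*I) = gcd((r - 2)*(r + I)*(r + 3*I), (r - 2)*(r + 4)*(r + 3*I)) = r^2 + r*(-2 + 3*I) - 6*I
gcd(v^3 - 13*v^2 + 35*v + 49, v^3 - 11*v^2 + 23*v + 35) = v^2 - 6*v - 7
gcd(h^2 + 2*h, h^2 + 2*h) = h^2 + 2*h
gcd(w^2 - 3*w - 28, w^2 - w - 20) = w + 4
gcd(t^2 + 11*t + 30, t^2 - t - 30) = t + 5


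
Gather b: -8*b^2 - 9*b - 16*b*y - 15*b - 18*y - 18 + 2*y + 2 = -8*b^2 + b*(-16*y - 24) - 16*y - 16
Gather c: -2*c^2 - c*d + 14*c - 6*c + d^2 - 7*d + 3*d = -2*c^2 + c*(8 - d) + d^2 - 4*d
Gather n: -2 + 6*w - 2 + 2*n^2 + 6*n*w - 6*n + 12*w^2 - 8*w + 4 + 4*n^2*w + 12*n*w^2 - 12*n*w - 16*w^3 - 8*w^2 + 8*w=n^2*(4*w + 2) + n*(12*w^2 - 6*w - 6) - 16*w^3 + 4*w^2 + 6*w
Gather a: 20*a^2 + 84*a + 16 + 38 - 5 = 20*a^2 + 84*a + 49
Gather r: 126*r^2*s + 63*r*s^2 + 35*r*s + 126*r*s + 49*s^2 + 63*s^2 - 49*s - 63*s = 126*r^2*s + r*(63*s^2 + 161*s) + 112*s^2 - 112*s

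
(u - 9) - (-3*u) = 4*u - 9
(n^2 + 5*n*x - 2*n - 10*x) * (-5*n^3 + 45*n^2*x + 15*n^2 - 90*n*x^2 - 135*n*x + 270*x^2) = -5*n^5 + 20*n^4*x + 25*n^4 + 135*n^3*x^2 - 100*n^3*x - 30*n^3 - 450*n^2*x^3 - 675*n^2*x^2 + 120*n^2*x + 2250*n*x^3 + 810*n*x^2 - 2700*x^3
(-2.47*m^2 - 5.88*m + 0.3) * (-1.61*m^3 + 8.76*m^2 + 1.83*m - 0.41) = 3.9767*m^5 - 12.1704*m^4 - 56.5119*m^3 - 7.1197*m^2 + 2.9598*m - 0.123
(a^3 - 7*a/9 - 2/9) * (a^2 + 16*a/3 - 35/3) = a^5 + 16*a^4/3 - 112*a^3/9 - 118*a^2/27 + 71*a/9 + 70/27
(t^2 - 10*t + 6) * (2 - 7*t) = -7*t^3 + 72*t^2 - 62*t + 12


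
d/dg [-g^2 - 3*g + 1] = -2*g - 3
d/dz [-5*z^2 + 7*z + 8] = 7 - 10*z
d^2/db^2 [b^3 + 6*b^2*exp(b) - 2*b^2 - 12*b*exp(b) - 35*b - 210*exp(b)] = 6*b^2*exp(b) + 12*b*exp(b) + 6*b - 222*exp(b) - 4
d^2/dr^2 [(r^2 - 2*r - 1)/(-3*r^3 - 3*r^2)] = 2*(-r^4 + 6*r^3 + 12*r^2 + 10*r + 3)/(3*r^4*(r^3 + 3*r^2 + 3*r + 1))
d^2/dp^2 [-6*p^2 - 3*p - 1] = -12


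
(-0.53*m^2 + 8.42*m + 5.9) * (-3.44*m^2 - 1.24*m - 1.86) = 1.8232*m^4 - 28.3076*m^3 - 29.751*m^2 - 22.9772*m - 10.974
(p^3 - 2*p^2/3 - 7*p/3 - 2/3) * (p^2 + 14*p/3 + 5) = p^5 + 4*p^4 - 4*p^3/9 - 134*p^2/9 - 133*p/9 - 10/3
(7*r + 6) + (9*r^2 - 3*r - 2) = 9*r^2 + 4*r + 4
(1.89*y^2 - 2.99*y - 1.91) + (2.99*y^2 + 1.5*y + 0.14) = 4.88*y^2 - 1.49*y - 1.77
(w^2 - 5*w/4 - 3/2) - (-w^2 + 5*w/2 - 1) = 2*w^2 - 15*w/4 - 1/2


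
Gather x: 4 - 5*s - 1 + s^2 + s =s^2 - 4*s + 3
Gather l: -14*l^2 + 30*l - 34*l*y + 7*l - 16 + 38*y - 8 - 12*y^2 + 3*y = -14*l^2 + l*(37 - 34*y) - 12*y^2 + 41*y - 24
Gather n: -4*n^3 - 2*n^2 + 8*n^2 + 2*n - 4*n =-4*n^3 + 6*n^2 - 2*n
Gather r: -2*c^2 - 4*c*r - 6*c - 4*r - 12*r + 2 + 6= -2*c^2 - 6*c + r*(-4*c - 16) + 8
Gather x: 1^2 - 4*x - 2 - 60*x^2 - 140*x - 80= -60*x^2 - 144*x - 81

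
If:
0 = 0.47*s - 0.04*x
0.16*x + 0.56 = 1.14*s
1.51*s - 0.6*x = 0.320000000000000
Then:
No Solution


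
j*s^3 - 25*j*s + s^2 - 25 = (s - 5)*(s + 5)*(j*s + 1)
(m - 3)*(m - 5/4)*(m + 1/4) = m^3 - 4*m^2 + 43*m/16 + 15/16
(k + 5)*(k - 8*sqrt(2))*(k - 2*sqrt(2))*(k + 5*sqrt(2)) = k^4 - 5*sqrt(2)*k^3 + 5*k^3 - 68*k^2 - 25*sqrt(2)*k^2 - 340*k + 160*sqrt(2)*k + 800*sqrt(2)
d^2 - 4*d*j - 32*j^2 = (d - 8*j)*(d + 4*j)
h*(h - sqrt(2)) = h^2 - sqrt(2)*h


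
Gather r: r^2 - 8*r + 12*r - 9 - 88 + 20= r^2 + 4*r - 77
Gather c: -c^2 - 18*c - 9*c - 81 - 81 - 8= -c^2 - 27*c - 170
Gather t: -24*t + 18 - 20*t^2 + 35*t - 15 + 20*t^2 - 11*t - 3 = 0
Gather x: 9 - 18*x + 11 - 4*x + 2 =22 - 22*x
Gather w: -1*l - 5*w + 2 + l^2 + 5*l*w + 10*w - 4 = l^2 - l + w*(5*l + 5) - 2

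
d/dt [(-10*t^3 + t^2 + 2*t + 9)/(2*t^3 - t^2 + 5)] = 2*(4*t^4 - 4*t^3 - 101*t^2 + 14*t + 5)/(4*t^6 - 4*t^5 + t^4 + 20*t^3 - 10*t^2 + 25)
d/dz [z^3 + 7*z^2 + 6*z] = 3*z^2 + 14*z + 6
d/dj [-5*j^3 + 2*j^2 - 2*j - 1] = -15*j^2 + 4*j - 2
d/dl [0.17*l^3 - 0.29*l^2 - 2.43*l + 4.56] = 0.51*l^2 - 0.58*l - 2.43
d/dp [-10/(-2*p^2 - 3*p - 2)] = 10*(-4*p - 3)/(2*p^2 + 3*p + 2)^2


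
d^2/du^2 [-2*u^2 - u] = -4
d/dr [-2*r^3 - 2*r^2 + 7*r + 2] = -6*r^2 - 4*r + 7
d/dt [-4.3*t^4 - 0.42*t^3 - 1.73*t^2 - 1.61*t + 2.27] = -17.2*t^3 - 1.26*t^2 - 3.46*t - 1.61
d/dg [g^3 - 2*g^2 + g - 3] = 3*g^2 - 4*g + 1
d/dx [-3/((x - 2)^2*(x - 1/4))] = 24*(6*x - 5)/((x - 2)^3*(4*x - 1)^2)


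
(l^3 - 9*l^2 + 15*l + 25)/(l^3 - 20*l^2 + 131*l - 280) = (l^2 - 4*l - 5)/(l^2 - 15*l + 56)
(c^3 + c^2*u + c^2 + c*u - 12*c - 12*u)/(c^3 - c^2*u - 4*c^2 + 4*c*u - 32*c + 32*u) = (-c^2 - c*u + 3*c + 3*u)/(-c^2 + c*u + 8*c - 8*u)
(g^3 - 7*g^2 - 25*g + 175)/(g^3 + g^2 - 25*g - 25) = (g - 7)/(g + 1)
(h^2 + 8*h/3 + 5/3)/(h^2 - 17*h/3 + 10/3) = (3*h^2 + 8*h + 5)/(3*h^2 - 17*h + 10)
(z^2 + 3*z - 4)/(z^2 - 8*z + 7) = (z + 4)/(z - 7)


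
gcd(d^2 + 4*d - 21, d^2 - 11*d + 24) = d - 3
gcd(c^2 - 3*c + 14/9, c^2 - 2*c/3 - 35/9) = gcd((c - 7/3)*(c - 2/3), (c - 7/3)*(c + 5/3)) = c - 7/3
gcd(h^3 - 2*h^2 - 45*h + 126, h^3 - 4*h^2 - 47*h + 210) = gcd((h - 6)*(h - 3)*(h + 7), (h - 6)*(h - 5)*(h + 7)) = h^2 + h - 42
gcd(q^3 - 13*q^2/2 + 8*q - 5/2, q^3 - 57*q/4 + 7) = q - 1/2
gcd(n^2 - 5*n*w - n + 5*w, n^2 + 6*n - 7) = n - 1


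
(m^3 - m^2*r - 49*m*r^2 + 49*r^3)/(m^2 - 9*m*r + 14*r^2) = (-m^2 - 6*m*r + 7*r^2)/(-m + 2*r)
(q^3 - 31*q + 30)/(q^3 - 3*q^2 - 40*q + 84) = (q^2 - 6*q + 5)/(q^2 - 9*q + 14)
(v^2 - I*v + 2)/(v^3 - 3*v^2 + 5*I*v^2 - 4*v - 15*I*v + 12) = (v - 2*I)/(v^2 + v*(-3 + 4*I) - 12*I)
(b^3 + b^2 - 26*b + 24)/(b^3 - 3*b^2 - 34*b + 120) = (b - 1)/(b - 5)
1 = 1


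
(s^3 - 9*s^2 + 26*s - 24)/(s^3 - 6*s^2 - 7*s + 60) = (s^2 - 5*s + 6)/(s^2 - 2*s - 15)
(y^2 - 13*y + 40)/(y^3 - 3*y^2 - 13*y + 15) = (y - 8)/(y^2 + 2*y - 3)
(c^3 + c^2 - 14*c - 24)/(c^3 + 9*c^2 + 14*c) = (c^2 - c - 12)/(c*(c + 7))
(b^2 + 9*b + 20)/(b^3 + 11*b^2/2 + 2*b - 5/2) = 2*(b + 4)/(2*b^2 + b - 1)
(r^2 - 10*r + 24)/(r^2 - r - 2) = (-r^2 + 10*r - 24)/(-r^2 + r + 2)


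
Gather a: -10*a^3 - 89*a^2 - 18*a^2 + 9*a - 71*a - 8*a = -10*a^3 - 107*a^2 - 70*a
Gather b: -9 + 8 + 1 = 0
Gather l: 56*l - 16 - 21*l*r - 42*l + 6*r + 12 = l*(14 - 21*r) + 6*r - 4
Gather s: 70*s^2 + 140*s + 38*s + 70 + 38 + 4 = 70*s^2 + 178*s + 112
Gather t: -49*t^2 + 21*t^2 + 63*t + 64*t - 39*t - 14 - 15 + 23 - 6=-28*t^2 + 88*t - 12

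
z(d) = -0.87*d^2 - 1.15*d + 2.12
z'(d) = -1.74*d - 1.15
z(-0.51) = 2.48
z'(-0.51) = -0.26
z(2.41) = -5.70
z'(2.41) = -5.34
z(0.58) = 1.16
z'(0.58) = -2.16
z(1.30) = -0.85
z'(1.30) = -3.41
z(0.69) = 0.91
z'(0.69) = -2.35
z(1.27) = -0.74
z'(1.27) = -3.36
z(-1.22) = 2.23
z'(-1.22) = 0.97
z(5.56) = -31.17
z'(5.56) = -10.82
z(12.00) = -136.96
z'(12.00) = -22.03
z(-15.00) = -176.38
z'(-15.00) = 24.95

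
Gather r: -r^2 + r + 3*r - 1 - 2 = -r^2 + 4*r - 3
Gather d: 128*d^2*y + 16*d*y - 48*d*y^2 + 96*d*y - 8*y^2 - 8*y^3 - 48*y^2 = 128*d^2*y + d*(-48*y^2 + 112*y) - 8*y^3 - 56*y^2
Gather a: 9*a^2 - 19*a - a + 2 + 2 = 9*a^2 - 20*a + 4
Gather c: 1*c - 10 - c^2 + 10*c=-c^2 + 11*c - 10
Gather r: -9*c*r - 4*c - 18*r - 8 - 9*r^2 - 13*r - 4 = -4*c - 9*r^2 + r*(-9*c - 31) - 12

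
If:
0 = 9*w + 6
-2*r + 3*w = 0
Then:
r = -1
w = -2/3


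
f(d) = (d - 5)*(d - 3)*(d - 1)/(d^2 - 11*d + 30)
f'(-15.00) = 0.97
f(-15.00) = -13.71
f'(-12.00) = 0.95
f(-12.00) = -10.83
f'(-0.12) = 0.60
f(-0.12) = -0.57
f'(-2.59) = 0.80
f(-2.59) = -2.34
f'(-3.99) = 0.85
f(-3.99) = -3.49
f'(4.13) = -3.29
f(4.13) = -1.89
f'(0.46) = 0.51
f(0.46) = -0.25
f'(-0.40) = 0.63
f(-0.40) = -0.74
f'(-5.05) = 0.88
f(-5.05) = -4.41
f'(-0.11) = 0.60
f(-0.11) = -0.56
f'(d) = (11 - 2*d)*(d - 5)*(d - 3)*(d - 1)/(d^2 - 11*d + 30)^2 + (d - 5)*(d - 3)/(d^2 - 11*d + 30) + (d - 5)*(d - 1)/(d^2 - 11*d + 30) + (d - 3)*(d - 1)/(d^2 - 11*d + 30) = (d^2 - 12*d + 21)/(d^2 - 12*d + 36)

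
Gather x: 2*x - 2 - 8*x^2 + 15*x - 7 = -8*x^2 + 17*x - 9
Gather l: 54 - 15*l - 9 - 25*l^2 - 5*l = -25*l^2 - 20*l + 45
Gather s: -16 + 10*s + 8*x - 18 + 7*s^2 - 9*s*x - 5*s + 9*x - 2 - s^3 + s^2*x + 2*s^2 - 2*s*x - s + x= -s^3 + s^2*(x + 9) + s*(4 - 11*x) + 18*x - 36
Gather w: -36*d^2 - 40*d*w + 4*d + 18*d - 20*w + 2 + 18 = -36*d^2 + 22*d + w*(-40*d - 20) + 20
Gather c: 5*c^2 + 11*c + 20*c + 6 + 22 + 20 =5*c^2 + 31*c + 48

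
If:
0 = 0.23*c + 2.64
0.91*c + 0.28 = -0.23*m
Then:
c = -11.48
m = 44.20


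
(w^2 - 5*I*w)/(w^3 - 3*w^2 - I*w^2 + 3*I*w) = (w - 5*I)/(w^2 - 3*w - I*w + 3*I)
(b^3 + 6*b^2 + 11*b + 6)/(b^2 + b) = b + 5 + 6/b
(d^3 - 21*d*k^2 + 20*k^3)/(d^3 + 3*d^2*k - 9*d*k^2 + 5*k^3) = (d - 4*k)/(d - k)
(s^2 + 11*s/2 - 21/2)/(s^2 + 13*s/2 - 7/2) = (2*s - 3)/(2*s - 1)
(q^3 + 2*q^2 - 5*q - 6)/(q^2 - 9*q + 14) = (q^2 + 4*q + 3)/(q - 7)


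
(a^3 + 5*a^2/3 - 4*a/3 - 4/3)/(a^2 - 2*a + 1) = (3*a^2 + 8*a + 4)/(3*(a - 1))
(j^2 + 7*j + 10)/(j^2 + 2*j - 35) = (j^2 + 7*j + 10)/(j^2 + 2*j - 35)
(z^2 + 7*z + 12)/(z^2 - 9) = (z + 4)/(z - 3)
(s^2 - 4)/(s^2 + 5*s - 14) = (s + 2)/(s + 7)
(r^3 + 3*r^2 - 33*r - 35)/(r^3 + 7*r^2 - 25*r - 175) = (r + 1)/(r + 5)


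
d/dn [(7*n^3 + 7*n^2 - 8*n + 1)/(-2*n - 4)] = (-14*n^3 - 49*n^2 - 28*n + 17)/(2*(n^2 + 4*n + 4))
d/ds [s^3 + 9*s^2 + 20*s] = 3*s^2 + 18*s + 20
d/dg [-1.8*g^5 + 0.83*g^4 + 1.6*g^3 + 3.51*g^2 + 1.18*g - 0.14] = -9.0*g^4 + 3.32*g^3 + 4.8*g^2 + 7.02*g + 1.18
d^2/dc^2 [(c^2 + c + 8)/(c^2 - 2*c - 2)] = 6*(c^3 + 10*c^2 - 14*c + 16)/(c^6 - 6*c^5 + 6*c^4 + 16*c^3 - 12*c^2 - 24*c - 8)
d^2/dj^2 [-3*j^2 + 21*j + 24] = -6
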